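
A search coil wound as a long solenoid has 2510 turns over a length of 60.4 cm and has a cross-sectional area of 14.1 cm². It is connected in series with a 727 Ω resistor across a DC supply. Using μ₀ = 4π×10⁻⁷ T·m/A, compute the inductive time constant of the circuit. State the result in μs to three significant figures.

A = 14.1 cm² = 1.410×10^-3 m².
L = μ₀N²A/ℓ = (4π×10⁻⁷)(2510)²(1.410×10^-3)/(0.604) = 1.848×10^-2 H.
τ = L/R = (1.848×10^-2)/(727) = 2.542×10^-5 s.

τ ≈ 25.4 μs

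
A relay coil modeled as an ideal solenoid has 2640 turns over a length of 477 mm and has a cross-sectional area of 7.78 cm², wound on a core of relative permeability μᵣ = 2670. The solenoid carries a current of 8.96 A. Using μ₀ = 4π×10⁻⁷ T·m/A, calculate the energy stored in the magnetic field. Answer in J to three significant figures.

A = 7.78 cm² = 7.780×10^-4 m².
L = μ₀μᵣN²A/ℓ = (4π×10⁻⁷)(2670)(2640)²(7.780×10^-4)/(0.477) = 38.14 H.
U = ½LI² = ½(38.14)(8.96)² = 1.531×10^3 J.

U ≈ 1530 J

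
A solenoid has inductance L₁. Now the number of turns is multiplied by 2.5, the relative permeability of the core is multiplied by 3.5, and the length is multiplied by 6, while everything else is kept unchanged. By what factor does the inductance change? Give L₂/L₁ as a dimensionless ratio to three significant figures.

For a solenoid, L ∝ μᵣN²A/ℓ.
L₂/L₁ = (2.5)^2 × (3.5) × (6)^-1 = 3.65.

L₂/L₁ = 3.65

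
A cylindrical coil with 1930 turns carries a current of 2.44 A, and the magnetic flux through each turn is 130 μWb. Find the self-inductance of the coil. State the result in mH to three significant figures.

L ≈ 103 mH

Self-inductance is defined by L = NΦ_B/I (flux linkage over current).
L = (1930)(1.300×10^-4 Wb)/(2.44 A) = 0.1028 H.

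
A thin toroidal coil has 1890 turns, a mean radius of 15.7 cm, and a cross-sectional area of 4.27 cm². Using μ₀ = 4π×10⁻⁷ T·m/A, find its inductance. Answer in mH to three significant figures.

For a thin toroid, L = μ₀N²A/(2πR).
L = (4π×10⁻⁷)(1890)²(4.270×10^-4) / (2π×0.157 m) = 1.943×10^-3 H.

L ≈ 1.94 mH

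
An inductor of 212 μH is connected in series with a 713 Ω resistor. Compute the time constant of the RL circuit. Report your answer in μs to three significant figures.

τ ≈ 0.297 μs

τ = L/R = (2.120×10^-4 H)/(713 Ω) = 2.973×10^-7 s.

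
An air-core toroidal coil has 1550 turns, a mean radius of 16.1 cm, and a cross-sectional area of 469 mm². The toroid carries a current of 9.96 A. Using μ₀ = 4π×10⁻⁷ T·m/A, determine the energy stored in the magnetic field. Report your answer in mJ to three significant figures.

U ≈ 69.4 mJ

L = μ₀N²A/(2πR) = (4π×10⁻⁷)(1550)²(4.690×10^-4)/(2π×0.161) = 1.400×10^-3 H.
U = ½LI² = ½(1.400×10^-3)(9.96)² = 6.943×10^-2 J.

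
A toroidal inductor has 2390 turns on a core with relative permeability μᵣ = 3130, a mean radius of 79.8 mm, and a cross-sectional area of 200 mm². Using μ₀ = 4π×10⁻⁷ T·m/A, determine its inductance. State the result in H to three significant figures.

For a thin toroid, L = μ₀μᵣN²A/(2πR).
L = (4π×10⁻⁷)(3130)(2390)²(2.000×10^-4) / (2π×7.980×10^-2 m) = 8.962 H.

L ≈ 8.96 H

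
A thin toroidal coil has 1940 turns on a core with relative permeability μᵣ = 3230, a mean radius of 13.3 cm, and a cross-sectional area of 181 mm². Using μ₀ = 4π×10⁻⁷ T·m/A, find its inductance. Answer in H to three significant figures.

For a thin toroid, L = μ₀μᵣN²A/(2πR).
L = (4π×10⁻⁷)(3230)(1940)²(1.810×10^-4) / (2π×0.133 m) = 3.309 H.

L ≈ 3.31 H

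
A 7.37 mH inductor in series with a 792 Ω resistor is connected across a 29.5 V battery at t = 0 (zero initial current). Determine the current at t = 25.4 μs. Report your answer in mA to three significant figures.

τ = L/R = 7.370×10^-3/792 = 9.306×10^-6 s; final current I_∞ = ε/R = 29.5/792 = 3.7247×10^-2 A.
I(t) = I_∞(1 − e^(−t/τ)) with t/τ = 2.730.
I = (3.7247×10^-2)(1 − e^(−2.730)) = 3.482×10^-2 A.

I ≈ 34.8 mA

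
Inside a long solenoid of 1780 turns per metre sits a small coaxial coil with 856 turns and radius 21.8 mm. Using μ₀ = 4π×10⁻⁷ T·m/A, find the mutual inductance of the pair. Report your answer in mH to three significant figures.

M ≈ 2.86 mH

The outer solenoid produces a uniform field B₁ = μ₀n₁I₁ across the inner coil,
so the flux linkage is N₂Φ = N₂B₁A₂ = μ₀n₁N₂A₂·I₁, giving M = μ₀n₁N₂A₂.
A₂ = πr² = π(2.180×10^-2 m)² = 1.493×10^-3 m².
M = (4π×10⁻⁷)(1780)(856)(1.493×10^-3) = 2.859×10^-3 H.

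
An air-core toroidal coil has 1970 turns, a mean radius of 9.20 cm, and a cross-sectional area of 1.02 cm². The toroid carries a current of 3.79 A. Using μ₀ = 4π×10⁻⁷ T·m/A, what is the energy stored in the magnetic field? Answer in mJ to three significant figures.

U ≈ 6.18 mJ

L = μ₀N²A/(2πR) = (4π×10⁻⁷)(1970)²(1.020×10^-4)/(2π×9.200×10^-2) = 8.605×10^-4 H.
U = ½LI² = ½(8.605×10^-4)(3.79)² = 6.180×10^-3 J.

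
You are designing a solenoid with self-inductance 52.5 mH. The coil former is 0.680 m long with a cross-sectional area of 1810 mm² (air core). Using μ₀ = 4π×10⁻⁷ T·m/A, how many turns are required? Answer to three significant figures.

N ≈ 3960 turns

A = 1810 mm² = 1.810×10^-3 m².
From L = μ₀N²A/ℓ, N = √(Lℓ / (μ₀A)).
N = √[(5.250×10^-2)(0.68) / ((4π×10⁻⁷)×1.810×10^-3)] = √(1.570×10^7) ≈ 3961.8.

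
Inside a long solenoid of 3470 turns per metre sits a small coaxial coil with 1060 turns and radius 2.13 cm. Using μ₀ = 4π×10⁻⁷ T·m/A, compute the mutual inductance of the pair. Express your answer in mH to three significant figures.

The outer solenoid produces a uniform field B₁ = μ₀n₁I₁ across the inner coil,
so the flux linkage is N₂Φ = N₂B₁A₂ = μ₀n₁N₂A₂·I₁, giving M = μ₀n₁N₂A₂.
A₂ = πr² = π(2.130×10^-2 m)² = 1.425×10^-3 m².
M = (4π×10⁻⁷)(3470)(1060)(1.425×10^-3) = 6.588×10^-3 H.

M ≈ 6.59 mH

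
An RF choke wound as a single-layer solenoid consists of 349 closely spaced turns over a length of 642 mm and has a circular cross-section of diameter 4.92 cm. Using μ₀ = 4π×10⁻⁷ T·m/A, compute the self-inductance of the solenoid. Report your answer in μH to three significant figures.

L ≈ 453 μH

A = π(d/2)² = π(2.460×10^-2 m)² = 1.901×10^-3 m².
For a long solenoid, L = μ₀N²A/ℓ.
L = (4π×10⁻⁷)(349)²(1.901×10^-3)/(0.642 m) = 4.533×10^-4 H.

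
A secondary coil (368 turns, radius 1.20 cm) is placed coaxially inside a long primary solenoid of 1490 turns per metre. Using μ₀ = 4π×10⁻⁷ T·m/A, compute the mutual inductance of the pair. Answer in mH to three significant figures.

The outer solenoid produces a uniform field B₁ = μ₀n₁I₁ across the inner coil,
so the flux linkage is N₂Φ = N₂B₁A₂ = μ₀n₁N₂A₂·I₁, giving M = μ₀n₁N₂A₂.
A₂ = πr² = π(1.200×10^-2 m)² = 4.524×10^-4 m².
M = (4π×10⁻⁷)(1490)(368)(4.524×10^-4) = 3.117×10^-4 H.

M ≈ 0.312 mH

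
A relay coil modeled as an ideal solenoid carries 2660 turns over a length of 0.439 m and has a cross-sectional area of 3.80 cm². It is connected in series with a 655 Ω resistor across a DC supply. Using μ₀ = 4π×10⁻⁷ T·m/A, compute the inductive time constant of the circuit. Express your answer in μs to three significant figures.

A = 3.80 cm² = 3.800×10^-4 m².
L = μ₀N²A/ℓ = (4π×10⁻⁷)(2660)²(3.800×10^-4)/(0.439) = 7.696×10^-3 H.
τ = L/R = (7.696×10^-3)/(655) = 1.175×10^-5 s.

τ ≈ 11.8 μs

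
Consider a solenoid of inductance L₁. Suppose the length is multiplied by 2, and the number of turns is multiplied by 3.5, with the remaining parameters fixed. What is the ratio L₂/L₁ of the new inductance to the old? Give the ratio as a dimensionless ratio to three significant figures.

For a solenoid, L ∝ μᵣN²A/ℓ.
L₂/L₁ = (2)^-1 × (3.5)^2 = 6.13.

L₂/L₁ = 6.13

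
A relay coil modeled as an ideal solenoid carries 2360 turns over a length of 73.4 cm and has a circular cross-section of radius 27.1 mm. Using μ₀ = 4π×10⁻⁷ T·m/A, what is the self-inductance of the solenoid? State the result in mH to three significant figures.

L ≈ 22.0 mH

A = πr² = π(2.710×10^-2 m)² = 2.307×10^-3 m².
For a long solenoid, L = μ₀N²A/ℓ.
L = (4π×10⁻⁷)(2360)²(2.307×10^-3)/(0.734 m) = 2.200×10^-2 H.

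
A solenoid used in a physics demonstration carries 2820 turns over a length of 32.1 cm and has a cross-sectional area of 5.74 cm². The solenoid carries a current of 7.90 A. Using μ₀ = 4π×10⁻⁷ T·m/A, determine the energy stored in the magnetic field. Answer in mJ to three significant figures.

A = 5.74 cm² = 5.740×10^-4 m².
L = μ₀N²A/ℓ = (4π×10⁻⁷)(2820)²(5.740×10^-4)/(0.321) = 1.787×10^-2 H.
U = ½LI² = ½(1.787×10^-2)(7.90)² = 0.5576 J.

U ≈ 558 mJ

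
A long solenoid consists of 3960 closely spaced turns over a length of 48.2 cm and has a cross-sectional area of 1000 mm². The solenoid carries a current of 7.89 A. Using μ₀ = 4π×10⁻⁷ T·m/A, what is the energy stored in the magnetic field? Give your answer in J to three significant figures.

U ≈ 1.27 J

A = 1000 mm² = 1.000×10^-3 m².
L = μ₀N²A/ℓ = (4π×10⁻⁷)(3960)²(1.000×10^-3)/(0.482) = 4.088×10^-2 H.
U = ½LI² = ½(4.088×10^-2)(7.89)² = 1.273 J.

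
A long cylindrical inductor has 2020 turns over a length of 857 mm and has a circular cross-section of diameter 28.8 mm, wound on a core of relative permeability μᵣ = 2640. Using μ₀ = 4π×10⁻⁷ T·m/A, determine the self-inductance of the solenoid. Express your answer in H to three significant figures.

A = π(d/2)² = π(1.440×10^-2 m)² = 6.514×10^-4 m².
For a long solenoid, L = μ₀μᵣN²A/ℓ.
L = (4π×10⁻⁷)(2640)(2020)²(6.514×10^-4)/(0.857 m) = 10.29 H.

L ≈ 10.3 H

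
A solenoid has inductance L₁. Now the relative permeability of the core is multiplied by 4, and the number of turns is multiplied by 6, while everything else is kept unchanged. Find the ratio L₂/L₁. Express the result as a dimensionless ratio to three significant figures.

L₂/L₁ = 144

For a solenoid, L ∝ μᵣN²A/ℓ.
L₂/L₁ = (4) × (6)^2 = 144.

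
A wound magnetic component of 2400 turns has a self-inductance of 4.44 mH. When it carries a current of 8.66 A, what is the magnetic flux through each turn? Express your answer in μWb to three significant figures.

Φ_B ≈ 16.0 μWb

From L = NΦ_B/I, the flux per turn is Φ_B = LI/N.
Φ_B = (4.440×10^-3 H)(8.66 A)/2400 = 1.602×10^-5 Wb.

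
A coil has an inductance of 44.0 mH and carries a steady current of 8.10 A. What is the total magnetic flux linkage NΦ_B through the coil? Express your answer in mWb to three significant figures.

NΦ_B ≈ 356 mWb

From L = NΦ_B/I, the flux linkage is NΦ_B = LI.
NΦ_B = (4.400×10^-2 H)(8.10 A) = 0.3564 Wb.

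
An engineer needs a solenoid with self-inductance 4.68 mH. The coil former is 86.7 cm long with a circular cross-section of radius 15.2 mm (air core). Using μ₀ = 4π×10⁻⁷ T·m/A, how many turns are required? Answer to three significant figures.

A = πr² = π(1.520×10^-2 m)² = 7.258×10^-4 m².
From L = μ₀N²A/ℓ, N = √(Lℓ / (μ₀A)).
N = √[(4.680×10^-3)(0.867) / ((4π×10⁻⁷)×7.258×10^-4)] = √(4.449×10^6) ≈ 2109.2.

N ≈ 2110 turns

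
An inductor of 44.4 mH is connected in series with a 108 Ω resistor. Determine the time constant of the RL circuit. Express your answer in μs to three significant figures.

τ ≈ 411 μs

τ = L/R = (4.440×10^-2 H)/(108 Ω) = 4.111×10^-4 s.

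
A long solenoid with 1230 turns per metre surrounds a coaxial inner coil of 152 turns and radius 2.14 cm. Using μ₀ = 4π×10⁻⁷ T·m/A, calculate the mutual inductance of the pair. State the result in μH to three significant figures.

The outer solenoid produces a uniform field B₁ = μ₀n₁I₁ across the inner coil,
so the flux linkage is N₂Φ = N₂B₁A₂ = μ₀n₁N₂A₂·I₁, giving M = μ₀n₁N₂A₂.
A₂ = πr² = π(2.140×10^-2 m)² = 1.439×10^-3 m².
M = (4π×10⁻⁷)(1230)(152)(1.439×10^-3) = 3.380×10^-4 H.

M ≈ 338 μH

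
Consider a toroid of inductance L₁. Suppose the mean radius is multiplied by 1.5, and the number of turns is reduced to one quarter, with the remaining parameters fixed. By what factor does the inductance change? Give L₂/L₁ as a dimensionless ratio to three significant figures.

L₂/L₁ = 0.0417

For a toroid, L ∝ μᵣN²A/R.
L₂/L₁ = (1.5)^-1 × (0.25)^2 = 0.0417.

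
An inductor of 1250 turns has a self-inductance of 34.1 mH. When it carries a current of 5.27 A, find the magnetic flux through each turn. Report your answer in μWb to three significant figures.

Φ_B ≈ 144 μWb

From L = NΦ_B/I, the flux per turn is Φ_B = LI/N.
Φ_B = (3.410×10^-2 H)(5.27 A)/1250 = 1.438×10^-4 Wb.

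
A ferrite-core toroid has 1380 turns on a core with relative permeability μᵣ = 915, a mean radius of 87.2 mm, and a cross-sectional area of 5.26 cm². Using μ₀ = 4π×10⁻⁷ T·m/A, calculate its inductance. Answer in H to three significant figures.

For a thin toroid, L = μ₀μᵣN²A/(2πR).
L = (4π×10⁻⁷)(915)(1380)²(5.260×10^-4) / (2π×8.720×10^-2 m) = 2.102 H.

L ≈ 2.10 H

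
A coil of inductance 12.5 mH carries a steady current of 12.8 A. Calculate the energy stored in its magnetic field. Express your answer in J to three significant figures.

Stored magnetic energy: U = ½LI².
U = ½(1.250×10^-2 H)(12.8 A)² = 1.024 J.

U ≈ 1.02 J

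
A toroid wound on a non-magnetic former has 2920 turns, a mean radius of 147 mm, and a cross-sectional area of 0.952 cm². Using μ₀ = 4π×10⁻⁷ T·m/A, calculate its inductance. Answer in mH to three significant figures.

L ≈ 1.10 mH

For a thin toroid, L = μ₀N²A/(2πR).
L = (4π×10⁻⁷)(2920)²(9.520×10^-5) / (2π×0.147 m) = 1.104×10^-3 H.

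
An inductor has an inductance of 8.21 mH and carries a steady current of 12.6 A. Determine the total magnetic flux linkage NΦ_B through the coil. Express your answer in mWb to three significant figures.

NΦ_B ≈ 103 mWb

From L = NΦ_B/I, the flux linkage is NΦ_B = LI.
NΦ_B = (8.210×10^-3 H)(12.6 A) = 0.1034 Wb.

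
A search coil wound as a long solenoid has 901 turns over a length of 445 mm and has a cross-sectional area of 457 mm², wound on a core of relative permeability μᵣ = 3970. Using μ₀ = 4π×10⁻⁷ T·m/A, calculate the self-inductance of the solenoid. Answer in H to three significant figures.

A = 457 mm² = 4.570×10^-4 m².
For a long solenoid, L = μ₀μᵣN²A/ℓ.
L = (4π×10⁻⁷)(3970)(901)²(4.570×10^-4)/(0.445 m) = 4.159 H.

L ≈ 4.16 H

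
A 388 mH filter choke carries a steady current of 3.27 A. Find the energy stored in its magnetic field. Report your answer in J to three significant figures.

U ≈ 2.07 J

Stored magnetic energy: U = ½LI².
U = ½(0.388 H)(3.27 A)² = 2.074 J.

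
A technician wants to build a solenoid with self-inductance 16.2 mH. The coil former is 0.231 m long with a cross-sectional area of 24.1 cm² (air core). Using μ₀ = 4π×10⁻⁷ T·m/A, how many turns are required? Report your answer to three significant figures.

A = 24.1 cm² = 2.410×10^-3 m².
From L = μ₀N²A/ℓ, N = √(Lℓ / (μ₀A)).
N = √[(1.620×10^-2)(0.231) / ((4π×10⁻⁷)×2.410×10^-3)] = √(1.236×10^6) ≈ 1111.6.

N ≈ 1110 turns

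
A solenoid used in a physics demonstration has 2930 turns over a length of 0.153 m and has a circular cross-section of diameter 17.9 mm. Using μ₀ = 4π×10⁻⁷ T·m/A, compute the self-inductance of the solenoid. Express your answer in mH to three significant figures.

L ≈ 17.7 mH

A = π(d/2)² = π(8.950×10^-3 m)² = 2.516×10^-4 m².
For a long solenoid, L = μ₀N²A/ℓ.
L = (4π×10⁻⁷)(2930)²(2.516×10^-4)/(0.153 m) = 1.774×10^-2 H.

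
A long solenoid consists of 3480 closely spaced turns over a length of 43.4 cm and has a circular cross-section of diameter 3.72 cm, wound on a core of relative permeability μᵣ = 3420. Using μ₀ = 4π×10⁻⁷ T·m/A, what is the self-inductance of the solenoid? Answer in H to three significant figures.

A = π(d/2)² = π(1.860×10^-2 m)² = 1.087×10^-3 m².
For a long solenoid, L = μ₀μᵣN²A/ℓ.
L = (4π×10⁻⁷)(3420)(3480)²(1.087×10^-3)/(0.434 m) = 130.3 H.

L ≈ 130 H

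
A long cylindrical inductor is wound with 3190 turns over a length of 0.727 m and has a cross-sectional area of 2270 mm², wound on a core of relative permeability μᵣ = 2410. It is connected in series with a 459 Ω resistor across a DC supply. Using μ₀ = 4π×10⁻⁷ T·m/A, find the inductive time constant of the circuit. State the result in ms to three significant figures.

τ ≈ 210 ms

A = 2270 mm² = 2.270×10^-3 m².
L = μ₀μᵣN²A/ℓ = (4π×10⁻⁷)(2410)(3190)²(2.270×10^-3)/(0.727) = 96.23 H.
τ = L/R = (96.23)/(459) = 0.2096 s.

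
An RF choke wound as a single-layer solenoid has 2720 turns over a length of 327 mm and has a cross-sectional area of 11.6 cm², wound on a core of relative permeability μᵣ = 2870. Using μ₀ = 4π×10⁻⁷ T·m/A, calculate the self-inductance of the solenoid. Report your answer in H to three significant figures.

A = 11.6 cm² = 1.160×10^-3 m².
For a long solenoid, L = μ₀μᵣN²A/ℓ.
L = (4π×10⁻⁷)(2870)(2720)²(1.160×10^-3)/(0.327 m) = 94.65 H.

L ≈ 94.7 H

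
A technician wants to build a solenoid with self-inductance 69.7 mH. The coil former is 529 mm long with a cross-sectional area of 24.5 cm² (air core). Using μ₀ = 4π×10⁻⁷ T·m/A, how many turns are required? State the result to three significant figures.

A = 24.5 cm² = 2.450×10^-3 m².
From L = μ₀N²A/ℓ, N = √(Lℓ / (μ₀A)).
N = √[(6.970×10^-2)(0.529) / ((4π×10⁻⁷)×2.450×10^-3)] = √(1.198×10^7) ≈ 3460.6.

N ≈ 3460 turns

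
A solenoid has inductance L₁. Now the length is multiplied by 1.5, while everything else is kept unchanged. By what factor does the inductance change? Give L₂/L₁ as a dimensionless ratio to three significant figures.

For a solenoid, L ∝ μᵣN²A/ℓ.
L₂/L₁ = (1.5)^-1 = 0.667.

L₂/L₁ = 0.667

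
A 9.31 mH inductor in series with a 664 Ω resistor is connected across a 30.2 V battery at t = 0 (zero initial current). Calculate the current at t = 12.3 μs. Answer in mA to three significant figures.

I ≈ 26.6 mA

τ = L/R = 9.310×10^-3/664 = 1.402×10^-5 s; final current I_∞ = ε/R = 30.2/664 = 4.548×10^-2 A.
I(t) = I_∞(1 − e^(−t/τ)) with t/τ = 0.877.
I = (4.548×10^-2)(1 − e^(−0.877)) = 2.656×10^-2 A.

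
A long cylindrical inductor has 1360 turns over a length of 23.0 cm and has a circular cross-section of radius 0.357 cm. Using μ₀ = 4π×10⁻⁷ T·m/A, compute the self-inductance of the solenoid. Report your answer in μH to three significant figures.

A = πr² = π(3.570×10^-3 m)² = 4.004×10^-5 m².
For a long solenoid, L = μ₀N²A/ℓ.
L = (4π×10⁻⁷)(1360)²(4.004×10^-5)/(0.23 m) = 4.046×10^-4 H.

L ≈ 405 μH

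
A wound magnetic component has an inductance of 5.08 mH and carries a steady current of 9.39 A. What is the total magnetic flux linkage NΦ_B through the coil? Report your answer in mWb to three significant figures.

NΦ_B ≈ 47.7 mWb

From L = NΦ_B/I, the flux linkage is NΦ_B = LI.
NΦ_B = (5.080×10^-3 H)(9.39 A) = 4.770×10^-2 Wb.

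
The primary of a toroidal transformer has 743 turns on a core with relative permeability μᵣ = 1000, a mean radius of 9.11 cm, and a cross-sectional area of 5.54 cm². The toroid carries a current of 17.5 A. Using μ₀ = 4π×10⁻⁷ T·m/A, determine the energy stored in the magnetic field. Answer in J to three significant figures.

U ≈ 103 J

L = μ₀μᵣN²A/(2πR) = (4π×10⁻⁷)(1000)(743)²(5.540×10^-4)/(2π×9.110×10^-2) = 0.6714 H.
U = ½LI² = ½(0.6714)(17.5)² = 102.8 J.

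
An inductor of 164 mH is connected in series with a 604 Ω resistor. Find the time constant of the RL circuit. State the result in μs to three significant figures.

τ ≈ 272 μs

τ = L/R = (0.164 H)/(604 Ω) = 2.715×10^-4 s.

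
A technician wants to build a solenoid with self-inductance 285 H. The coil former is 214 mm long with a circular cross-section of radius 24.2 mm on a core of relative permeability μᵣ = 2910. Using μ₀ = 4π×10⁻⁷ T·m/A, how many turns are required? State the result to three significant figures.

N ≈ 3010 turns

A = πr² = π(2.420×10^-2 m)² = 1.840×10^-3 m².
From L = μ₀μᵣN²A/ℓ, N = √(Lℓ / (μ₀μᵣA)).
N = √[(285)(0.214) / ((4π×10⁻⁷)(2910)×1.840×10^-3)] = √(9.065×10^6) ≈ 3010.8.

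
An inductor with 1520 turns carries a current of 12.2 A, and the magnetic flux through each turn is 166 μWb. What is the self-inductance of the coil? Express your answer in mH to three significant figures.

L ≈ 20.7 mH

Self-inductance is defined by L = NΦ_B/I (flux linkage over current).
L = (1520)(1.660×10^-4 Wb)/(12.2 A) = 2.068×10^-2 H.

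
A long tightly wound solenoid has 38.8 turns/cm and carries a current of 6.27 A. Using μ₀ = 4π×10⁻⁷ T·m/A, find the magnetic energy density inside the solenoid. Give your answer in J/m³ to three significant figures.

u ≈ 372 J/m³

B = μ₀nI = (4π×10⁻⁷)(3.880×10^3)(6.27) = 3.057×10^-2 T.
u = B²/(2μ₀) = (3.057×10^-2)²/(2×4π×10⁻⁷) = 371.9 J/m³.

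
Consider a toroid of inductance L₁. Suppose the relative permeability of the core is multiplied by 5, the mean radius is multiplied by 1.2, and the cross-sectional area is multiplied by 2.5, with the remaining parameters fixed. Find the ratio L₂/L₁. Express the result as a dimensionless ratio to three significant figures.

L₂/L₁ = 10.4

For a toroid, L ∝ μᵣN²A/R.
L₂/L₁ = (5) × (1.2)^-1 × (2.5) = 10.4.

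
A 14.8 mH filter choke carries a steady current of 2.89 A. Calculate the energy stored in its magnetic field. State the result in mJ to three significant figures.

Stored magnetic energy: U = ½LI².
U = ½(1.480×10^-2 H)(2.89 A)² = 6.181×10^-2 J.

U ≈ 61.8 mJ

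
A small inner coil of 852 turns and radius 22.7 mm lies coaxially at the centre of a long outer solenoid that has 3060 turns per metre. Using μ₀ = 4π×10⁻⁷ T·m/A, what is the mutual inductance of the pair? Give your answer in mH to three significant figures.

The outer solenoid produces a uniform field B₁ = μ₀n₁I₁ across the inner coil,
so the flux linkage is N₂Φ = N₂B₁A₂ = μ₀n₁N₂A₂·I₁, giving M = μ₀n₁N₂A₂.
A₂ = πr² = π(2.270×10^-2 m)² = 1.619×10^-3 m².
M = (4π×10⁻⁷)(3060)(852)(1.619×10^-3) = 5.304×10^-3 H.

M ≈ 5.30 mH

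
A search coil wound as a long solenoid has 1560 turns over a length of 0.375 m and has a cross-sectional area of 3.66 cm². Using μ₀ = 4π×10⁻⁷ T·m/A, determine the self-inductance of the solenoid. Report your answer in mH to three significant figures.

L ≈ 2.98 mH

A = 3.66 cm² = 3.660×10^-4 m².
For a long solenoid, L = μ₀N²A/ℓ.
L = (4π×10⁻⁷)(1560)²(3.660×10^-4)/(0.375 m) = 2.9848×10^-3 H.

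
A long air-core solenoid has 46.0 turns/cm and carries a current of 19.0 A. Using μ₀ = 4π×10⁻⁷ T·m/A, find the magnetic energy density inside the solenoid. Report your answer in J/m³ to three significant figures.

B = μ₀nI = (4π×10⁻⁷)(4.600×10^3)(19.0) = 0.1098 T.
u = B²/(2μ₀) = (0.1098)²/(2×4π×10⁻⁷) = 4.800×10^3 J/m³.

u ≈ 4800 J/m³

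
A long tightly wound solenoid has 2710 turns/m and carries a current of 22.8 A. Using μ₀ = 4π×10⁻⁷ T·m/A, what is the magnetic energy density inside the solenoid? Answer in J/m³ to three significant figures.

B = μ₀nI = (4π×10⁻⁷)(2.710×10^3)(22.8) = 7.7645×10^-2 T.
u = B²/(2μ₀) = (7.7645×10^-2)²/(2×4π×10⁻⁷) = 2.399×10^3 J/m³.

u ≈ 2400 J/m³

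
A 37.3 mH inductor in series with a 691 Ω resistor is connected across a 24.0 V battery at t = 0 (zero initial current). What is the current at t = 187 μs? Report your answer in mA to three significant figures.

I ≈ 33.6 mA

τ = L/R = 3.730×10^-2/691 = 5.398×10^-5 s; final current I_∞ = ε/R = 24.0/691 = 3.473×10^-2 A.
I(t) = I_∞(1 − e^(−t/τ)) with t/τ = 3.464.
I = (3.473×10^-2)(1 − e^(−3.464)) = 3.3645×10^-2 A.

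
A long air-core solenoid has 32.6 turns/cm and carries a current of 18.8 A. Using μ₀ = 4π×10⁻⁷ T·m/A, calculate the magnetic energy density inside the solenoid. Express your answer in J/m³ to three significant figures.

B = μ₀nI = (4π×10⁻⁷)(3.260×10^3)(18.8) = 7.702×10^-2 T.
u = B²/(2μ₀) = (7.702×10^-2)²/(2×4π×10⁻⁷) = 2.360×10^3 J/m³.

u ≈ 2360 J/m³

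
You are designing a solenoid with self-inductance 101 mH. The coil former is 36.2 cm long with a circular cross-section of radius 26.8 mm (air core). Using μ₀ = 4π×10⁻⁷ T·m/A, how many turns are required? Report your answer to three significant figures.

A = πr² = π(2.680×10^-2 m)² = 2.256×10^-3 m².
From L = μ₀N²A/ℓ, N = √(Lℓ / (μ₀A)).
N = √[(0.101)(0.362) / ((4π×10⁻⁷)×2.256×10^-3)] = √(1.289×10^7) ≈ 3590.9.

N ≈ 3590 turns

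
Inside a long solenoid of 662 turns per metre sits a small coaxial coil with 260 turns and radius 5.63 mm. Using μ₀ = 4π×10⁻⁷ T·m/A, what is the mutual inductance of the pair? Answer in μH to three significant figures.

The outer solenoid produces a uniform field B₁ = μ₀n₁I₁ across the inner coil,
so the flux linkage is N₂Φ = N₂B₁A₂ = μ₀n₁N₂A₂·I₁, giving M = μ₀n₁N₂A₂.
A₂ = πr² = π(5.630×10^-3 m)² = 9.958×10^-5 m².
M = (4π×10⁻⁷)(662)(260)(9.958×10^-5) = 2.154×10^-5 H.

M ≈ 21.5 μH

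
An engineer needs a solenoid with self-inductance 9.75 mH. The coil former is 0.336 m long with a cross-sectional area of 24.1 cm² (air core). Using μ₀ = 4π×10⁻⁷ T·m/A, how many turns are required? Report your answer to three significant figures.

N ≈ 1040 turns

A = 24.1 cm² = 2.410×10^-3 m².
From L = μ₀N²A/ℓ, N = √(Lℓ / (μ₀A)).
N = √[(9.750×10^-3)(0.336) / ((4π×10⁻⁷)×2.410×10^-3)] = √(1.082×10^6) ≈ 1040.1.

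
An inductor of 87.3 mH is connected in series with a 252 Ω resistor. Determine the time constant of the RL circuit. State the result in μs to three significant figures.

τ ≈ 346 μs

τ = L/R = (8.730×10^-2 H)/(252 Ω) = 3.464×10^-4 s.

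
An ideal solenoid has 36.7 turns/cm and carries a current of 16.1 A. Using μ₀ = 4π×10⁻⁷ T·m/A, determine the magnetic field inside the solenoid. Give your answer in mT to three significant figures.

B ≈ 74.3 mT

Inside a long solenoid, B = μ₀nI.
B = (4π×10⁻⁷)(3.670×10^3 m⁻¹)(16.1 A) = 7.425×10^-2 T.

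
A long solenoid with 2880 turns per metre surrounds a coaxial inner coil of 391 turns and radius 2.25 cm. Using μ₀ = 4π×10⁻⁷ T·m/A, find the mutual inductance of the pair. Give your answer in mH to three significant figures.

M ≈ 2.25 mH

The outer solenoid produces a uniform field B₁ = μ₀n₁I₁ across the inner coil,
so the flux linkage is N₂Φ = N₂B₁A₂ = μ₀n₁N₂A₂·I₁, giving M = μ₀n₁N₂A₂.
A₂ = πr² = π(2.250×10^-2 m)² = 1.590×10^-3 m².
M = (4π×10⁻⁷)(2880)(391)(1.590×10^-3) = 2.251×10^-3 H.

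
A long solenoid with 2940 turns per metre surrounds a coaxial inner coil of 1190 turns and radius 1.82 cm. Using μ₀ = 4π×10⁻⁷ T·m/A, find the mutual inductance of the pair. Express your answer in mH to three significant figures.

The outer solenoid produces a uniform field B₁ = μ₀n₁I₁ across the inner coil,
so the flux linkage is N₂Φ = N₂B₁A₂ = μ₀n₁N₂A₂·I₁, giving M = μ₀n₁N₂A₂.
A₂ = πr² = π(1.820×10^-2 m)² = 1.041×10^-3 m².
M = (4π×10⁻⁷)(2940)(1190)(1.041×10^-3) = 4.575×10^-3 H.

M ≈ 4.58 mH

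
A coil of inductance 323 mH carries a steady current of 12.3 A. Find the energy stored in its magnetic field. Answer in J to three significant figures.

Stored magnetic energy: U = ½LI².
U = ½(0.323 H)(12.3 A)² = 24.43 J.

U ≈ 24.4 J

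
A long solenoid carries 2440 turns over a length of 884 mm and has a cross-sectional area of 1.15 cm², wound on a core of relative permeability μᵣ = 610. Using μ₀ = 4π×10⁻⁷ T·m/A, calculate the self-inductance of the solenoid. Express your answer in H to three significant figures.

L ≈ 0.594 H

A = 1.15 cm² = 1.150×10^-4 m².
For a long solenoid, L = μ₀μᵣN²A/ℓ.
L = (4π×10⁻⁷)(610)(2440)²(1.150×10^-4)/(0.884 m) = 0.5937 H.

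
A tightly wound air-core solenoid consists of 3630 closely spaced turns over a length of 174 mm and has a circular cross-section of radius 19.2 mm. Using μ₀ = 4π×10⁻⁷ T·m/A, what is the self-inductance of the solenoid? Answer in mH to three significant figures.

A = πr² = π(1.920×10^-2 m)² = 1.158×10^-3 m².
For a long solenoid, L = μ₀N²A/ℓ.
L = (4π×10⁻⁷)(3630)²(1.158×10^-3)/(0.174 m) = 0.1102 H.

L ≈ 110 mH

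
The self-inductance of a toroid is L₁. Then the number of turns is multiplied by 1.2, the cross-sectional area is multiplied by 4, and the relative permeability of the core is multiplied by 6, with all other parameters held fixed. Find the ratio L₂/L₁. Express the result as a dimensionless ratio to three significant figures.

L₂/L₁ = 34.6

For a toroid, L ∝ μᵣN²A/R.
L₂/L₁ = (1.2)^2 × (4) × (6) = 34.6.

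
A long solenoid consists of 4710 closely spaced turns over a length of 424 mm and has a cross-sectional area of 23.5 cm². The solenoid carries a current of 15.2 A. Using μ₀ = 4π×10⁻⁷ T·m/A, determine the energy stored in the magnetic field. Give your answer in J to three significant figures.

U ≈ 17.8 J

A = 23.5 cm² = 2.350×10^-3 m².
L = μ₀N²A/ℓ = (4π×10⁻⁷)(4710)²(2.350×10^-3)/(0.424) = 0.1545 H.
U = ½LI² = ½(0.1545)(15.2)² = 17.849 J.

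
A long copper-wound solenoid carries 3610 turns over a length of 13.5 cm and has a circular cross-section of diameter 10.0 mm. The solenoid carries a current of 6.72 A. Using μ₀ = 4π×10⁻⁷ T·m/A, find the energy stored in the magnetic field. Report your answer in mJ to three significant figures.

U ≈ 215 mJ

A = π(d/2)² = π(5.000×10^-3 m)² = 7.854×10^-5 m².
L = μ₀N²A/ℓ = (4π×10⁻⁷)(3610)²(7.854×10^-5)/(0.135) = 9.528×10^-3 H.
U = ½LI² = ½(9.528×10^-3)(6.72)² = 0.2151 J.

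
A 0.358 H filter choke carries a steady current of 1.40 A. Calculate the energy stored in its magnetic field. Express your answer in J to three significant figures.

Stored magnetic energy: U = ½LI².
U = ½(0.358 H)(1.40 A)² = 0.3508 J.

U ≈ 0.351 J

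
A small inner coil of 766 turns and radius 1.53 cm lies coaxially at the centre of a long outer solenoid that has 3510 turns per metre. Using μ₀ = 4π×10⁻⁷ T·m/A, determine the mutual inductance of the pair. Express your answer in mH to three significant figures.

The outer solenoid produces a uniform field B₁ = μ₀n₁I₁ across the inner coil,
so the flux linkage is N₂Φ = N₂B₁A₂ = μ₀n₁N₂A₂·I₁, giving M = μ₀n₁N₂A₂.
A₂ = πr² = π(1.530×10^-2 m)² = 7.354×10^-4 m².
M = (4π×10⁻⁷)(3510)(766)(7.354×10^-4) = 2.4847×10^-3 H.

M ≈ 2.48 mH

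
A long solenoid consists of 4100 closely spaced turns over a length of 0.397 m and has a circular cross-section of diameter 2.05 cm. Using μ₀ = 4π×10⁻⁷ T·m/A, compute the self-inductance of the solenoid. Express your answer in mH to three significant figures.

L ≈ 17.6 mH

A = π(d/2)² = π(1.025×10^-2 m)² = 3.301×10^-4 m².
For a long solenoid, L = μ₀N²A/ℓ.
L = (4π×10⁻⁷)(4100)²(3.301×10^-4)/(0.397 m) = 1.756×10^-2 H.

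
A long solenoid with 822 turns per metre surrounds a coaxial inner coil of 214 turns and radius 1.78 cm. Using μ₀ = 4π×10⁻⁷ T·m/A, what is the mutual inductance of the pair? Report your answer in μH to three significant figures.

M ≈ 220 μH

The outer solenoid produces a uniform field B₁ = μ₀n₁I₁ across the inner coil,
so the flux linkage is N₂Φ = N₂B₁A₂ = μ₀n₁N₂A₂·I₁, giving M = μ₀n₁N₂A₂.
A₂ = πr² = π(1.780×10^-2 m)² = 9.954×10^-4 m².
M = (4π×10⁻⁷)(822)(214)(9.954×10^-4) = 2.200×10^-4 H.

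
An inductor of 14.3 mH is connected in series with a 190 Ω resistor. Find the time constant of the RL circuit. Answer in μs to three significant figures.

τ ≈ 75.3 μs

τ = L/R = (1.430×10^-2 H)/(190 Ω) = 7.526×10^-5 s.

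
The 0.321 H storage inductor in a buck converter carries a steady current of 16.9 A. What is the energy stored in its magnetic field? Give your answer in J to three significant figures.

Stored magnetic energy: U = ½LI².
U = ½(0.321 H)(16.9 A)² = 45.84 J.

U ≈ 45.8 J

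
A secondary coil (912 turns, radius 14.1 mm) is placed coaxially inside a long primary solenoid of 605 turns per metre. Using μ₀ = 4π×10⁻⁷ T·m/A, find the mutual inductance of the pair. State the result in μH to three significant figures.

The outer solenoid produces a uniform field B₁ = μ₀n₁I₁ across the inner coil,
so the flux linkage is N₂Φ = N₂B₁A₂ = μ₀n₁N₂A₂·I₁, giving M = μ₀n₁N₂A₂.
A₂ = πr² = π(1.410×10^-2 m)² = 6.246×10^-4 m².
M = (4π×10⁻⁷)(605)(912)(6.246×10^-4) = 4.331×10^-4 H.

M ≈ 433 μH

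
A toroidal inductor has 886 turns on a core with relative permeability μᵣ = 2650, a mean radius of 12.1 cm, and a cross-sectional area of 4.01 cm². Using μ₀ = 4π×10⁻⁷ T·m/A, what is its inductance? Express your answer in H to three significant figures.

For a thin toroid, L = μ₀μᵣN²A/(2πR).
L = (4π×10⁻⁷)(2650)(886)²(4.010×10^-4) / (2π×0.121 m) = 1.379 H.

L ≈ 1.38 H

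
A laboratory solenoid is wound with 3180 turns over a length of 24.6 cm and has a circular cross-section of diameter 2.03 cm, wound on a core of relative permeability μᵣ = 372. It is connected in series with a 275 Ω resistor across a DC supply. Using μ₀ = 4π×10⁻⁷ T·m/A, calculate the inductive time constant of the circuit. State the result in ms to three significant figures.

τ ≈ 22.6 ms

A = π(d/2)² = π(1.015×10^-2 m)² = 3.237×10^-4 m².
L = μ₀μᵣN²A/ℓ = (4π×10⁻⁷)(372)(3180)²(3.237×10^-4)/(0.246) = 6.219 H.
τ = L/R = (6.219)/(275) = 2.262×10^-2 s.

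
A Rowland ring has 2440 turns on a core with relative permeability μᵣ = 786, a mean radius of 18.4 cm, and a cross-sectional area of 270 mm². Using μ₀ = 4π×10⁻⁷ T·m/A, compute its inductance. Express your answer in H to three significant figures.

L ≈ 1.37 H

For a thin toroid, L = μ₀μᵣN²A/(2πR).
L = (4π×10⁻⁷)(786)(2440)²(2.700×10^-4) / (2π×0.184 m) = 1.373 H.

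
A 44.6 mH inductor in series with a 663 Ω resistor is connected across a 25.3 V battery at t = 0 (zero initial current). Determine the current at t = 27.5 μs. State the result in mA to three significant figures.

I ≈ 12.8 mA

τ = L/R = 4.460×10^-2/663 = 6.727×10^-5 s; final current I_∞ = ε/R = 25.3/663 = 3.816×10^-2 A.
I(t) = I_∞(1 − e^(−t/τ)) with t/τ = 0.409.
I = (3.816×10^-2)(1 − e^(−0.409)) = 1.280×10^-2 A.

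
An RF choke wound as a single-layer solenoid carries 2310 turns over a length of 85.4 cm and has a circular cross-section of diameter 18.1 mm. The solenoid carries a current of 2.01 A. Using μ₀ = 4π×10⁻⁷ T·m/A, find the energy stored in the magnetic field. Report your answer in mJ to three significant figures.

A = π(d/2)² = π(9.050×10^-3 m)² = 2.573×10^-4 m².
L = μ₀N²A/ℓ = (4π×10⁻⁷)(2310)²(2.573×10^-4)/(0.854) = 2.020×10^-3 H.
U = ½LI² = ½(2.020×10^-3)(2.01)² = 4.081×10^-3 J.

U ≈ 4.08 mJ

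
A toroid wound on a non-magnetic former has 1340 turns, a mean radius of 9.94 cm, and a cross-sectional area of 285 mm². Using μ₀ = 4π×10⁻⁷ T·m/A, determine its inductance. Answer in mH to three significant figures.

L ≈ 1.03 mH

For a thin toroid, L = μ₀N²A/(2πR).
L = (4π×10⁻⁷)(1340)²(2.850×10^-4) / (2π×9.940×10^-2 m) = 1.030×10^-3 H.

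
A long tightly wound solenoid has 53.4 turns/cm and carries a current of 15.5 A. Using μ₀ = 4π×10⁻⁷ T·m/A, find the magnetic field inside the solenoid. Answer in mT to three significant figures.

Inside a long solenoid, B = μ₀nI.
B = (4π×10⁻⁷)(5.340×10^3 m⁻¹)(15.5 A) = 0.104 T.

B ≈ 104 mT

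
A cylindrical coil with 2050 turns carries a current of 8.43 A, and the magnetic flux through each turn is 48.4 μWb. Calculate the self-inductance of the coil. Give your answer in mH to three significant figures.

L ≈ 11.8 mH

Self-inductance is defined by L = NΦ_B/I (flux linkage over current).
L = (2050)(4.840×10^-5 Wb)/(8.43 A) = 1.177×10^-2 H.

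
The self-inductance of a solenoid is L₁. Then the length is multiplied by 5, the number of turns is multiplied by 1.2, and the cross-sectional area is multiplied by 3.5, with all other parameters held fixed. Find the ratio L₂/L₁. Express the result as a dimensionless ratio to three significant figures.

For a solenoid, L ∝ μᵣN²A/ℓ.
L₂/L₁ = (5)^-1 × (1.2)^2 × (3.5) = 1.01.

L₂/L₁ = 1.01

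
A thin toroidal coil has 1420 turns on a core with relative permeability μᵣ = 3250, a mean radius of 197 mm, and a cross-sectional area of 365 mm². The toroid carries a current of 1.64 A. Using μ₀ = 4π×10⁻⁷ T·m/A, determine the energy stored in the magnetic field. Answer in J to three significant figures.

U ≈ 3.27 J

L = μ₀μᵣN²A/(2πR) = (4π×10⁻⁷)(3250)(1420)²(3.650×10^-4)/(2π×0.197) = 2.428 H.
U = ½LI² = ½(2.428)(1.64)² = 3.266 J.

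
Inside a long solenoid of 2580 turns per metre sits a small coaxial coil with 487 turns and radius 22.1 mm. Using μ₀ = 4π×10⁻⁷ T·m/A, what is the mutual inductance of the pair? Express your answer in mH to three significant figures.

M ≈ 2.42 mH

The outer solenoid produces a uniform field B₁ = μ₀n₁I₁ across the inner coil,
so the flux linkage is N₂Φ = N₂B₁A₂ = μ₀n₁N₂A₂·I₁, giving M = μ₀n₁N₂A₂.
A₂ = πr² = π(2.210×10^-2 m)² = 1.534×10^-3 m².
M = (4π×10⁻⁷)(2580)(487)(1.534×10^-3) = 2.423×10^-3 H.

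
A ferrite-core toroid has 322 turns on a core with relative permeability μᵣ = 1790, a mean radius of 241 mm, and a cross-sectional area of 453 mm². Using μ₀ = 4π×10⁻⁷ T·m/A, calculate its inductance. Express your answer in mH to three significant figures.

L ≈ 69.8 mH

For a thin toroid, L = μ₀μᵣN²A/(2πR).
L = (4π×10⁻⁷)(1790)(322)²(4.530×10^-4) / (2π×0.241 m) = 6.977×10^-2 H.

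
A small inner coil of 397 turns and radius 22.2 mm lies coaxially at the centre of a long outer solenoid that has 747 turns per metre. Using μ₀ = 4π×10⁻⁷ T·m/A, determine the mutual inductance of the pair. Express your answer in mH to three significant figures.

M ≈ 0.577 mH

The outer solenoid produces a uniform field B₁ = μ₀n₁I₁ across the inner coil,
so the flux linkage is N₂Φ = N₂B₁A₂ = μ₀n₁N₂A₂·I₁, giving M = μ₀n₁N₂A₂.
A₂ = πr² = π(2.220×10^-2 m)² = 1.548×10^-3 m².
M = (4π×10⁻⁷)(747)(397)(1.548×10^-3) = 5.770×10^-4 H.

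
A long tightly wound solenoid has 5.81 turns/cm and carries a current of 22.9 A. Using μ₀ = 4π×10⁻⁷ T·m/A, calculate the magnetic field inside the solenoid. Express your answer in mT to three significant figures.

Inside a long solenoid, B = μ₀nI.
B = (4π×10⁻⁷)(581 m⁻¹)(22.9 A) = 1.672×10^-2 T.

B ≈ 16.7 mT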